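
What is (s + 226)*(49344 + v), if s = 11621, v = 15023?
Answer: 762555849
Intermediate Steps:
(s + 226)*(49344 + v) = (11621 + 226)*(49344 + 15023) = 11847*64367 = 762555849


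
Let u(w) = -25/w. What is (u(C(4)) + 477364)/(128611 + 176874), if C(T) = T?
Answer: 1909431/1221940 ≈ 1.5626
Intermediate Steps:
(u(C(4)) + 477364)/(128611 + 176874) = (-25/4 + 477364)/(128611 + 176874) = (-25*¼ + 477364)/305485 = (-25/4 + 477364)*(1/305485) = (1909431/4)*(1/305485) = 1909431/1221940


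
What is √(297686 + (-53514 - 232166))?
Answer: 3*√1334 ≈ 109.57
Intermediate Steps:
√(297686 + (-53514 - 232166)) = √(297686 - 285680) = √12006 = 3*√1334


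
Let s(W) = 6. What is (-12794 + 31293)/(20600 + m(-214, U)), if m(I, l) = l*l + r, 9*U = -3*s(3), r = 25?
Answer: 18499/20629 ≈ 0.89675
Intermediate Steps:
U = -2 (U = (-3*6)/9 = (⅑)*(-18) = -2)
m(I, l) = 25 + l² (m(I, l) = l*l + 25 = l² + 25 = 25 + l²)
(-12794 + 31293)/(20600 + m(-214, U)) = (-12794 + 31293)/(20600 + (25 + (-2)²)) = 18499/(20600 + (25 + 4)) = 18499/(20600 + 29) = 18499/20629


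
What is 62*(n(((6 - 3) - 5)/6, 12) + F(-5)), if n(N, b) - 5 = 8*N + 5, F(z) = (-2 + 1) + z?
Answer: 248/3 ≈ 82.667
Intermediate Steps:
F(z) = -1 + z
n(N, b) = 10 + 8*N (n(N, b) = 5 + (8*N + 5) = 5 + (5 + 8*N) = 10 + 8*N)
62*(n(((6 - 3) - 5)/6, 12) + F(-5)) = 62*((10 + 8*(((6 - 3) - 5)/6)) + (-1 - 5)) = 62*((10 + 8*((3 - 5)*(⅙))) - 6) = 62*((10 + 8*(-2*⅙)) - 6) = 62*((10 + 8*(-⅓)) - 6) = 62*((10 - 8/3) - 6) = 62*(22/3 - 6) = 62*(4/3) = 248/3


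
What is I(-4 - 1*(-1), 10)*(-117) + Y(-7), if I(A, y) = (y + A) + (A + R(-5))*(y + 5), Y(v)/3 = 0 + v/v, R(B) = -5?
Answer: 13224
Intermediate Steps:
Y(v) = 3 (Y(v) = 3*(0 + v/v) = 3*(0 + 1) = 3*1 = 3)
I(A, y) = A + y + (-5 + A)*(5 + y) (I(A, y) = (y + A) + (A - 5)*(y + 5) = (A + y) + (-5 + A)*(5 + y) = A + y + (-5 + A)*(5 + y))
I(-4 - 1*(-1), 10)*(-117) + Y(-7) = (-25 - 4*10 + 6*(-4 - 1*(-1)) + (-4 - 1*(-1))*10)*(-117) + 3 = (-25 - 40 + 6*(-4 + 1) + (-4 + 1)*10)*(-117) + 3 = (-25 - 40 + 6*(-3) - 3*10)*(-117) + 3 = (-25 - 40 - 18 - 30)*(-117) + 3 = -113*(-117) + 3 = 13221 + 3 = 13224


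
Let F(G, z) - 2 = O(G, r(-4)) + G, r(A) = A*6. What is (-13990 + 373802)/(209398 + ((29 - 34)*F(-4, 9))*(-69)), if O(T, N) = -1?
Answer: 359812/208363 ≈ 1.7269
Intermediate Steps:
r(A) = 6*A
F(G, z) = 1 + G (F(G, z) = 2 + (-1 + G) = 1 + G)
(-13990 + 373802)/(209398 + ((29 - 34)*F(-4, 9))*(-69)) = (-13990 + 373802)/(209398 + ((29 - 34)*(1 - 4))*(-69)) = 359812/(209398 - 5*(-3)*(-69)) = 359812/(209398 + 15*(-69)) = 359812/(209398 - 1035) = 359812/208363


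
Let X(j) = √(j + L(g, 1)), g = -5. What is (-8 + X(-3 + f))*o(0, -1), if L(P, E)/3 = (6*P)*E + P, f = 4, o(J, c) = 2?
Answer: -16 + 4*I*√26 ≈ -16.0 + 20.396*I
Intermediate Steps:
L(P, E) = 3*P + 18*E*P (L(P, E) = 3*((6*P)*E + P) = 3*(6*E*P + P) = 3*(P + 6*E*P) = 3*P + 18*E*P)
X(j) = √(-105 + j) (X(j) = √(j + 3*(-5)*(1 + 6*1)) = √(j + 3*(-5)*(1 + 6)) = √(j + 3*(-5)*7) = √(j - 105) = √(-105 + j))
(-8 + X(-3 + f))*o(0, -1) = (-8 + √(-105 + (-3 + 4)))*2 = (-8 + √(-105 + 1))*2 = (-8 + √(-104))*2 = (-8 + 2*I*√26)*2 = -16 + 4*I*√26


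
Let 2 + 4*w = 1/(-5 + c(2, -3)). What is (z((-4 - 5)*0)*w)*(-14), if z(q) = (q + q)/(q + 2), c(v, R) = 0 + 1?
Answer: 0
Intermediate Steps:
c(v, R) = 1
z(q) = 2*q/(2 + q) (z(q) = (2*q)/(2 + q) = 2*q/(2 + q))
w = -9/16 (w = -1/2 + 1/(4*(-5 + 1)) = -1/2 + (1/4)/(-4) = -1/2 + (1/4)*(-1/4) = -1/2 - 1/16 = -9/16 ≈ -0.56250)
(z((-4 - 5)*0)*w)*(-14) = ((2*((-4 - 5)*0)/(2 + (-4 - 5)*0))*(-9/16))*(-14) = ((2*(-9*0)/(2 - 9*0))*(-9/16))*(-14) = ((2*0/(2 + 0))*(-9/16))*(-14) = ((2*0/2)*(-9/16))*(-14) = ((2*0*(1/2))*(-9/16))*(-14) = (0*(-9/16))*(-14) = 0*(-14) = 0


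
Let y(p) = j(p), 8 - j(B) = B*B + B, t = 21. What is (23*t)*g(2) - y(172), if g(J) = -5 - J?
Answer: 26367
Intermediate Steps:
j(B) = 8 - B - B² (j(B) = 8 - (B*B + B) = 8 - (B² + B) = 8 - (B + B²) = 8 + (-B - B²) = 8 - B - B²)
y(p) = 8 - p - p²
(23*t)*g(2) - y(172) = (23*21)*(-5 - 1*2) - (8 - 1*172 - 1*172²) = 483*(-5 - 2) - (8 - 172 - 1*29584) = 483*(-7) - (8 - 172 - 29584) = -3381 - 1*(-29748) = -3381 + 29748 = 26367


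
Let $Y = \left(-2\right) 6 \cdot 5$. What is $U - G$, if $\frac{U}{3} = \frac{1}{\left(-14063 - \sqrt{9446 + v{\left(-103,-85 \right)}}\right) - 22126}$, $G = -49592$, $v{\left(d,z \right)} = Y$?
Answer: $\frac{64947385832753}{1309634335} + \frac{57 \sqrt{26}}{1309634335} \approx 49592.0$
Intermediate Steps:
$Y = -60$ ($Y = \left(-12\right) 5 = -60$)
$v{\left(d,z \right)} = -60$
$U = \frac{3}{-36189 - 19 \sqrt{26}}$ ($U = \frac{3}{\left(-14063 - \sqrt{9446 - 60}\right) - 22126} = \frac{3}{\left(-14063 - \sqrt{9386}\right) - 22126} = \frac{3}{\left(-14063 - 19 \sqrt{26}\right) - 22126} = \frac{3}{-36189 - 19 \sqrt{26}} \approx -8.2677 \cdot 10^{-5}$)
$U - G = \left(- \frac{108567}{1309634335} + \frac{57 \sqrt{26}}{1309634335}\right) - -49592 = \left(- \frac{108567}{1309634335} + \frac{57 \sqrt{26}}{1309634335}\right) + 49592 = \frac{64947385832753}{1309634335} + \frac{57 \sqrt{26}}{1309634335}$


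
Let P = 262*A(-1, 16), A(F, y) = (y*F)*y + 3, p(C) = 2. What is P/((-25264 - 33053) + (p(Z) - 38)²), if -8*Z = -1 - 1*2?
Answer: 66286/57021 ≈ 1.1625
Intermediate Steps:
Z = 3/8 (Z = -(-1 - 1*2)/8 = -(-1 - 2)/8 = -⅛*(-3) = 3/8 ≈ 0.37500)
A(F, y) = 3 + F*y² (A(F, y) = (F*y)*y + 3 = F*y² + 3 = 3 + F*y²)
P = -66286 (P = 262*(3 - 1*16²) = 262*(3 - 1*256) = 262*(3 - 256) = 262*(-253) = -66286)
P/((-25264 - 33053) + (p(Z) - 38)²) = -66286/((-25264 - 33053) + (2 - 38)²) = -66286/(-58317 + (-36)²) = -66286/(-58317 + 1296) = -66286/(-57021) = -66286*(-1/57021) = 66286/57021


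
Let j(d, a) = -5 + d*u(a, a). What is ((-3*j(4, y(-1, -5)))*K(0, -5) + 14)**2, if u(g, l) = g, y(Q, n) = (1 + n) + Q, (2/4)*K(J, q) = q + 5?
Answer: 196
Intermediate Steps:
K(J, q) = 10 + 2*q (K(J, q) = 2*(q + 5) = 2*(5 + q) = 10 + 2*q)
y(Q, n) = 1 + Q + n
j(d, a) = -5 + a*d (j(d, a) = -5 + d*a = -5 + a*d)
((-3*j(4, y(-1, -5)))*K(0, -5) + 14)**2 = ((-3*(-5 + (1 - 1 - 5)*4))*(10 + 2*(-5)) + 14)**2 = ((-3*(-5 - 5*4))*(10 - 10) + 14)**2 = (-3*(-5 - 20)*0 + 14)**2 = (-3*(-25)*0 + 14)**2 = (75*0 + 14)**2 = (0 + 14)**2 = 14**2 = 196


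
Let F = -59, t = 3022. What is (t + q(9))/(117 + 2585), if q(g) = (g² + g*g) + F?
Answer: 3125/2702 ≈ 1.1566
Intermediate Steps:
q(g) = -59 + 2*g² (q(g) = (g² + g*g) - 59 = (g² + g²) - 59 = 2*g² - 59 = -59 + 2*g²)
(t + q(9))/(117 + 2585) = (3022 + (-59 + 2*9²))/(117 + 2585) = (3022 + (-59 + 2*81))/2702 = (3022 + (-59 + 162))*(1/2702) = (3022 + 103)*(1/2702) = 3125*(1/2702) = 3125/2702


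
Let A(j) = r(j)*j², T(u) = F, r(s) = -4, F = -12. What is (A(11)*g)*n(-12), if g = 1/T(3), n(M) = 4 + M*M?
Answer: 17908/3 ≈ 5969.3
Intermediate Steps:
T(u) = -12
n(M) = 4 + M²
A(j) = -4*j²
g = -1/12 (g = 1/(-12) = -1/12 ≈ -0.083333)
(A(11)*g)*n(-12) = (-4*11²*(-1/12))*(4 + (-12)²) = (-4*121*(-1/12))*(4 + 144) = -484*(-1/12)*148 = (121/3)*148 = 17908/3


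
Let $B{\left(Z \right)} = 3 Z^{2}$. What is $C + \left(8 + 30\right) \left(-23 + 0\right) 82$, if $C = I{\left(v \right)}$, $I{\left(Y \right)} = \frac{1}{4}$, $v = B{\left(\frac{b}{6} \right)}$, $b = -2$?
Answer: $- \frac{286671}{4} \approx -71668.0$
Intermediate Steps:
$v = \frac{1}{3}$ ($v = 3 \left(- \frac{2}{6}\right)^{2} = 3 \left(\left(-2\right) \frac{1}{6}\right)^{2} = 3 \left(- \frac{1}{3}\right)^{2} = 3 \cdot \frac{1}{9} = \frac{1}{3} \approx 0.33333$)
$I{\left(Y \right)} = \frac{1}{4}$
$C = \frac{1}{4} \approx 0.25$
$C + \left(8 + 30\right) \left(-23 + 0\right) 82 = \frac{1}{4} + \left(8 + 30\right) \left(-23 + 0\right) 82 = \frac{1}{4} + 38 \left(-23\right) 82 = \frac{1}{4} - 71668 = - \frac{286671}{4}$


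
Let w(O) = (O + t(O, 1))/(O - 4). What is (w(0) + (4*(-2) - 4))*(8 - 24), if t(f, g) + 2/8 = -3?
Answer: 179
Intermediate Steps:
t(f, g) = -13/4 (t(f, g) = -¼ - 3 = -13/4)
w(O) = (-13/4 + O)/(-4 + O) (w(O) = (O - 13/4)/(O - 4) = (-13/4 + O)/(-4 + O))
(w(0) + (4*(-2) - 4))*(8 - 24) = ((-13/4 + 0)/(-4 + 0) + (4*(-2) - 4))*(8 - 24) = (-13/4/(-4) + (-8 - 4))*(-16) = (-¼*(-13/4) - 12)*(-16) = (13/16 - 12)*(-16) = -179/16*(-16) = 179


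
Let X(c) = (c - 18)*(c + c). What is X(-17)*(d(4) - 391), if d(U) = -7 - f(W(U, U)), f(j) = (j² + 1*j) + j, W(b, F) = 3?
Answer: -491470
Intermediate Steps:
X(c) = 2*c*(-18 + c) (X(c) = (-18 + c)*(2*c) = 2*c*(-18 + c))
f(j) = j² + 2*j (f(j) = (j² + j) + j = (j + j²) + j = j² + 2*j)
d(U) = -22 (d(U) = -7 - 3*(2 + 3) = -7 - 3*5 = -7 - 1*15 = -7 - 15 = -22)
X(-17)*(d(4) - 391) = (2*(-17)*(-18 - 17))*(-22 - 391) = (2*(-17)*(-35))*(-413) = 1190*(-413) = -491470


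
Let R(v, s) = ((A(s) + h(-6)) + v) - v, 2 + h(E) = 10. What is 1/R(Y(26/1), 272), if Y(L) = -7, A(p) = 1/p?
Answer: 272/2177 ≈ 0.12494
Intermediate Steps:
h(E) = 8 (h(E) = -2 + 10 = 8)
R(v, s) = 8 + 1/s (R(v, s) = ((1/s + 8) + v) - v = ((8 + 1/s) + v) - v = (8 + v + 1/s) - v = 8 + 1/s)
1/R(Y(26/1), 272) = 1/(8 + 1/272) = 1/(2177/272) = 272/2177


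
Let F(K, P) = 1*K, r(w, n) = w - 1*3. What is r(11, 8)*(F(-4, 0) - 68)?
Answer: -576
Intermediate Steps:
r(w, n) = -3 + w (r(w, n) = w - 3 = -3 + w)
F(K, P) = K
r(11, 8)*(F(-4, 0) - 68) = (-3 + 11)*(-4 - 68) = 8*(-72) = -576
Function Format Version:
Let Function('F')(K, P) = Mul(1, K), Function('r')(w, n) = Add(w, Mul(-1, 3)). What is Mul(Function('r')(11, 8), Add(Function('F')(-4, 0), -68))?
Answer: -576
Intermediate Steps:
Function('r')(w, n) = Add(-3, w) (Function('r')(w, n) = Add(w, -3) = Add(-3, w))
Function('F')(K, P) = K
Mul(Function('r')(11, 8), Add(Function('F')(-4, 0), -68)) = Mul(Add(-3, 11), Add(-4, -68)) = Mul(8, -72) = -576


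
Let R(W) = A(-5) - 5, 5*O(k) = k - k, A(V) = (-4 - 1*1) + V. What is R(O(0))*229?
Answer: -3435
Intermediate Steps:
A(V) = -5 + V (A(V) = (-4 - 1) + V = -5 + V)
O(k) = 0 (O(k) = (k - k)/5 = (⅕)*0 = 0)
R(W) = -15 (R(W) = (-5 - 5) - 5 = -10 - 5 = -15)
R(O(0))*229 = -15*229 = -3435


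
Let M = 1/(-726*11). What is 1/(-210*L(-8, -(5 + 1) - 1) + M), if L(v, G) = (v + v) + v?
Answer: 7986/40249439 ≈ 0.00019841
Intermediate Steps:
L(v, G) = 3*v (L(v, G) = 2*v + v = 3*v)
M = -1/7986 (M = 1/(-7986) = -1/7986 ≈ -0.00012522)
1/(-210*L(-8, -(5 + 1) - 1) + M) = 1/(-630*(-8) - 1/7986) = 1/(-210*(-24) - 1/7986) = 1/(5040 - 1/7986) = 1/(40249439/7986) = 7986/40249439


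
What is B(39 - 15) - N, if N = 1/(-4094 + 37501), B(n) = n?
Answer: 801767/33407 ≈ 24.000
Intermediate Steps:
N = 1/33407 ≈ 2.9934e-5
B(39 - 15) - N = (39 - 15) - 1*1/33407 = 24 - 1/33407 = 801767/33407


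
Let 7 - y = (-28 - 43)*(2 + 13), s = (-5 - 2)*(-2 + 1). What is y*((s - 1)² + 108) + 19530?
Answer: 173898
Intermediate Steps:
s = 7 (s = -7*(-1) = 7)
y = 1072 (y = 7 - (-28 - 43)*(2 + 13) = 7 - (-71)*15 = 7 - 1*(-1065) = 7 + 1065 = 1072)
y*((s - 1)² + 108) + 19530 = 1072*((7 - 1)² + 108) + 19530 = 1072*(6² + 108) + 19530 = 1072*(36 + 108) + 19530 = 1072*144 + 19530 = 154368 + 19530 = 173898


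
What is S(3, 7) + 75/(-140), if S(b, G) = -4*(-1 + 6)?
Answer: -575/28 ≈ -20.536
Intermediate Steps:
S(b, G) = -20 (S(b, G) = -4*5 = -20)
S(3, 7) + 75/(-140) = -20 + 75/(-140) = -20 + 75*(-1/140) = -20 - 15/28 = -575/28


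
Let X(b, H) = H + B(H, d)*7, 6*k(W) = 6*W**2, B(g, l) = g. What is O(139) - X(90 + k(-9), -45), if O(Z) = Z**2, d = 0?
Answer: 19681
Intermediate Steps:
k(W) = W**2 (k(W) = (6*W**2)/6 = W**2)
X(b, H) = 8*H (X(b, H) = H + H*7 = H + 7*H = 8*H)
O(139) - X(90 + k(-9), -45) = 139**2 - 8*(-45) = 19321 - 1*(-360) = 19321 + 360 = 19681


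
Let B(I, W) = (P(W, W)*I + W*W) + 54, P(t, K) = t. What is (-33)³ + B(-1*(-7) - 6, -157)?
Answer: -11391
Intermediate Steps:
B(I, W) = 54 + W² + I*W (B(I, W) = (W*I + W*W) + 54 = (I*W + W²) + 54 = (W² + I*W) + 54 = 54 + W² + I*W)
(-33)³ + B(-1*(-7) - 6, -157) = (-33)³ + (54 + (-157)² + (-1*(-7) - 6)*(-157)) = -35937 + (54 + 24649 + (7 - 6)*(-157)) = -35937 + (54 + 24649 + 1*(-157)) = -35937 + (54 + 24649 - 157) = -35937 + 24546 = -11391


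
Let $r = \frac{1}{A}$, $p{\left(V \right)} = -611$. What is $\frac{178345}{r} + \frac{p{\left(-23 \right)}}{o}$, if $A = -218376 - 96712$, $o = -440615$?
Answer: $- \frac{24760082055555789}{440615} \approx -5.6194 \cdot 10^{10}$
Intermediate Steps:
$A = -315088$
$r = - \frac{1}{315088}$ ($r = \frac{1}{-315088} = - \frac{1}{315088} \approx -3.1737 \cdot 10^{-6}$)
$\frac{178345}{r} + \frac{p{\left(-23 \right)}}{o} = \frac{178345}{- \frac{1}{315088}} - \frac{611}{-440615} = 178345 \left(-315088\right) - - \frac{611}{440615} = -56194369360 + \frac{611}{440615} = - \frac{24760082055555789}{440615}$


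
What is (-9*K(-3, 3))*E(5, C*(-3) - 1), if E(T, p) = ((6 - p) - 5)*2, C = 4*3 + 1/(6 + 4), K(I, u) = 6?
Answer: -20682/5 ≈ -4136.4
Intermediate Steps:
C = 121/10 (C = 12 + 1/10 = 12 + ⅒ = 121/10 ≈ 12.100)
E(T, p) = 2 - 2*p (E(T, p) = (1 - p)*2 = 2 - 2*p)
(-9*K(-3, 3))*E(5, C*(-3) - 1) = (-9*6)*(2 - 2*((121/10)*(-3) - 1)) = -54*(2 - 2*(-363/10 - 1)) = -54*(2 - 2*(-373/10)) = -54*(2 + 373/5) = -54*383/5 = -20682/5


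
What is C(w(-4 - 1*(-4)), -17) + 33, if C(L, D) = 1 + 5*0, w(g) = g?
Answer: 34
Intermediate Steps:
C(L, D) = 1 (C(L, D) = 1 + 0 = 1)
C(w(-4 - 1*(-4)), -17) + 33 = 1 + 33 = 34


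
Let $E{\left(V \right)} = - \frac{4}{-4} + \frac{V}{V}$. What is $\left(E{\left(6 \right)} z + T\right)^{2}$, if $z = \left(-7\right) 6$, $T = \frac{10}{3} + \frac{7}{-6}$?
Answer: $\frac{241081}{36} \approx 6696.7$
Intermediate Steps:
$E{\left(V \right)} = 2$ ($E{\left(V \right)} = \left(-4\right) \left(- \frac{1}{4}\right) + 1 = 1 + 1 = 2$)
$T = \frac{13}{6}$ ($T = 10 \cdot \frac{1}{3} + 7 \left(- \frac{1}{6}\right) = \frac{10}{3} - \frac{7}{6} = \frac{13}{6} \approx 2.1667$)
$z = -42$
$\left(E{\left(6 \right)} z + T\right)^{2} = \left(2 \left(-42\right) + \frac{13}{6}\right)^{2} = \left(-84 + \frac{13}{6}\right)^{2} = \left(- \frac{491}{6}\right)^{2} = \frac{241081}{36}$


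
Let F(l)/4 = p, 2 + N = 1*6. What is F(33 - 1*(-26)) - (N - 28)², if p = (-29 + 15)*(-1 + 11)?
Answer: -1136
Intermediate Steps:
N = 4 (N = -2 + 1*6 = -2 + 6 = 4)
p = -140 (p = -14*10 = -140)
F(l) = -560 (F(l) = 4*(-140) = -560)
F(33 - 1*(-26)) - (N - 28)² = -560 - (4 - 28)² = -560 - 1*(-24)² = -560 - 1*576 = -560 - 576 = -1136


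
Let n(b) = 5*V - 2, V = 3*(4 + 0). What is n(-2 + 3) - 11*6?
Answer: -8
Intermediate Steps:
V = 12 (V = 3*4 = 12)
n(b) = 58 (n(b) = 5*12 - 2 = 60 - 2 = 58)
n(-2 + 3) - 11*6 = 58 - 11*6 = 58 - 66 = -8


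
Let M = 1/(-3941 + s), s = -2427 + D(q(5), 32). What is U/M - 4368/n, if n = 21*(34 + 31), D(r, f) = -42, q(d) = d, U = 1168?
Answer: -37434416/5 ≈ -7.4869e+6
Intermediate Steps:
s = -2469 (s = -2427 - 42 = -2469)
n = 1365 (n = 21*65 = 1365)
M = -1/6410 (M = 1/(-3941 - 2469) = 1/(-6410) = -1/6410 ≈ -0.00015601)
U/M - 4368/n = 1168/(-1/6410) - 4368/1365 = 1168*(-6410) - 4368*1/1365 = -7486880 - 16/5 = -37434416/5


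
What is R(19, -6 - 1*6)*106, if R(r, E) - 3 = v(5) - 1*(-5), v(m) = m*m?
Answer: 3498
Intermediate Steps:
v(m) = m²
R(r, E) = 33 (R(r, E) = 3 + (5² - 1*(-5)) = 3 + (25 + 5) = 3 + 30 = 33)
R(19, -6 - 1*6)*106 = 33*106 = 3498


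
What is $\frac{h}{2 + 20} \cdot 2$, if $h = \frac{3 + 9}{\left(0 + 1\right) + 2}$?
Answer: $\frac{4}{11} \approx 0.36364$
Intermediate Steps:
$h = 4$ ($h = \frac{12}{1 + 2} = \frac{12}{3} = 12 \cdot \frac{1}{3} = 4$)
$\frac{h}{2 + 20} \cdot 2 = \frac{4}{2 + 20} \cdot 2 = \frac{4}{22} \cdot 2 = 4 \cdot \frac{1}{22} \cdot 2 = \frac{2}{11} \cdot 2 = \frac{4}{11}$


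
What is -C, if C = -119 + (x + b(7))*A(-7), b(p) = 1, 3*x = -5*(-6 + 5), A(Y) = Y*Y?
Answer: -35/3 ≈ -11.667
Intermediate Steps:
A(Y) = Y²
x = 5/3 (x = (-5*(-6 + 5))/3 = (-5*(-1))/3 = (⅓)*5 = 5/3 ≈ 1.6667)
C = 35/3 (C = -119 + (5/3 + 1)*(-7)² = -119 + (8/3)*49 = -119 + 392/3 = 35/3 ≈ 11.667)
-C = -1*35/3 = -35/3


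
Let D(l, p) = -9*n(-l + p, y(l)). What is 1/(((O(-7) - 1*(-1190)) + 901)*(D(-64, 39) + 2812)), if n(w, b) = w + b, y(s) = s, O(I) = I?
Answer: 1/5128724 ≈ 1.9498e-7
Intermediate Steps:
n(w, b) = b + w
D(l, p) = -9*p (D(l, p) = -9*(l + (-l + p)) = -9*(l + (p - l)) = -9*p)
1/(((O(-7) - 1*(-1190)) + 901)*(D(-64, 39) + 2812)) = 1/(((-7 - 1*(-1190)) + 901)*(-9*39 + 2812)) = 1/(((-7 + 1190) + 901)*(-351 + 2812)) = 1/((1183 + 901)*2461) = 1/(2084*2461) = 1/5128724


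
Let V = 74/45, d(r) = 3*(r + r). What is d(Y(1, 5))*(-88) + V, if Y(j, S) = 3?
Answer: -71206/45 ≈ -1582.4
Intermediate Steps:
d(r) = 6*r (d(r) = 3*(2*r) = 6*r)
V = 74/45 (V = 74*(1/45) = 74/45 ≈ 1.6444)
d(Y(1, 5))*(-88) + V = (6*3)*(-88) + 74/45 = 18*(-88) + 74/45 = -1584 + 74/45 = -71206/45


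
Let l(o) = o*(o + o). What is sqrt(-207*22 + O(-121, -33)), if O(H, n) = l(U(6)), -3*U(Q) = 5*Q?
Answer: I*sqrt(4354) ≈ 65.985*I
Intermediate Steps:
U(Q) = -5*Q/3
l(o) = 2*o**2 (l(o) = o*(2*o) = 2*o**2)
O(H, n) = 200 (O(H, n) = 2*(-5/3*6)**2 = 2*(-10)**2 = 2*100 = 200)
sqrt(-207*22 + O(-121, -33)) = sqrt(-207*22 + 200) = sqrt(-4554 + 200) = sqrt(-4354) = I*sqrt(4354)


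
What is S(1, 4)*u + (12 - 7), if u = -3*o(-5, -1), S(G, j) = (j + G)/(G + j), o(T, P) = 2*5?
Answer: -25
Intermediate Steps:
o(T, P) = 10
S(G, j) = 1 (S(G, j) = (G + j)/(G + j) = 1)
u = -30 (u = -3*10 = -30)
S(1, 4)*u + (12 - 7) = 1*(-30) + (12 - 7) = -30 + 5 = -25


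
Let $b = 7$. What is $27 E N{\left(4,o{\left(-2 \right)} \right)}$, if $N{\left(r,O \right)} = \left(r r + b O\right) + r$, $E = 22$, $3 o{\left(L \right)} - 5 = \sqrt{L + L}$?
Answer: $18810 + 2772 i \approx 18810.0 + 2772.0 i$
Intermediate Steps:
$o{\left(L \right)} = \frac{5}{3} + \frac{\sqrt{2} \sqrt{L}}{3}$ ($o{\left(L \right)} = \frac{5}{3} + \frac{\sqrt{L + L}}{3} = \frac{5}{3} + \frac{\sqrt{2 L}}{3} = \frac{5}{3} + \frac{\sqrt{2} \sqrt{L}}{3}$)
$N{\left(r,O \right)} = r + r^{2} + 7 O$ ($N{\left(r,O \right)} = \left(r r + 7 O\right) + r = \left(r^{2} + 7 O\right) + r = r + r^{2} + 7 O$)
$27 E N{\left(4,o{\left(-2 \right)} \right)} = 27 \cdot 22 \left(4 + 4^{2} + 7 \left(\frac{5}{3} + \frac{\sqrt{2} \sqrt{-2}}{3}\right)\right) = 594 \left(4 + 16 + 7 \left(\frac{5}{3} + \frac{\sqrt{2} i \sqrt{2}}{3}\right)\right) = 594 \left(4 + 16 + 7 \left(\frac{5}{3} + \frac{2 i}{3}\right)\right) = 594 \left(4 + 16 + \left(\frac{35}{3} + \frac{14 i}{3}\right)\right) = 594 \left(\frac{95}{3} + \frac{14 i}{3}\right) = 18810 + 2772 i$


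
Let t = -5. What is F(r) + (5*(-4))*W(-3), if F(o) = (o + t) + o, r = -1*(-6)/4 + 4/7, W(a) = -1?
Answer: 134/7 ≈ 19.143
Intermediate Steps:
r = 29/14 (r = 6*(¼) + 4*(⅐) = 3/2 + 4/7 = 29/14 ≈ 2.0714)
F(o) = -5 + 2*o (F(o) = (o - 5) + o = (-5 + o) + o = -5 + 2*o)
F(r) + (5*(-4))*W(-3) = (-5 + 2*(29/14)) + (5*(-4))*(-1) = (-5 + 29/7) - 20*(-1) = -6/7 + 20 = 134/7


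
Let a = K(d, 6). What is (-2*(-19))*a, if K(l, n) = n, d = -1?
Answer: 228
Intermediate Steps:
a = 6
(-2*(-19))*a = -2*(-19)*6 = 38*6 = 228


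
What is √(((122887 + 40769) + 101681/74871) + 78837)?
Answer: 2*√37759514825949/24957 ≈ 492.44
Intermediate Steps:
√(((122887 + 40769) + 101681/74871) + 78837) = √((163656 + 101681*(1/74871)) + 78837) = √((163656 + 101681/74871) + 78837) = √(12253190057/74871 + 78837) = √(18155795084/74871) = 2*√37759514825949/24957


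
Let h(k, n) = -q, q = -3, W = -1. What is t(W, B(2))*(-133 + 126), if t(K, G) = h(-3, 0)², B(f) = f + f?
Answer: -63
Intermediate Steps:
B(f) = 2*f
h(k, n) = 3 (h(k, n) = -1*(-3) = 3)
t(K, G) = 9 (t(K, G) = 3² = 9)
t(W, B(2))*(-133 + 126) = 9*(-133 + 126) = 9*(-7) = -63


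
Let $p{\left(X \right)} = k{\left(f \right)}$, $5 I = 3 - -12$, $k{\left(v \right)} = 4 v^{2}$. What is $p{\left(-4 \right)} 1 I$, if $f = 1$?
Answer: $12$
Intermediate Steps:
$I = 3$ ($I = \frac{3 - -12}{5} = \frac{3 + 12}{5} = \frac{1}{5} \cdot 15 = 3$)
$p{\left(X \right)} = 4$ ($p{\left(X \right)} = 4 \cdot 1^{2} = 4 \cdot 1 = 4$)
$p{\left(-4 \right)} 1 I = 4 \cdot 1 \cdot 3 = 4 \cdot 3 = 12$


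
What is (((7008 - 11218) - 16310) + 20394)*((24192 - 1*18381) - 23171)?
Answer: 2187360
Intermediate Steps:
(((7008 - 11218) - 16310) + 20394)*((24192 - 1*18381) - 23171) = ((-4210 - 16310) + 20394)*((24192 - 18381) - 23171) = (-20520 + 20394)*(5811 - 23171) = -126*(-17360) = 2187360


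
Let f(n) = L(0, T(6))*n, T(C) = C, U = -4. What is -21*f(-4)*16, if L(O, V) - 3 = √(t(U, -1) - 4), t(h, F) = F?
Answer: 4032 + 1344*I*√5 ≈ 4032.0 + 3005.3*I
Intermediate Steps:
L(O, V) = 3 + I*√5 (L(O, V) = 3 + √(-1 - 4) = 3 + √(-5) = 3 + I*√5)
f(n) = n*(3 + I*√5) (f(n) = (3 + I*√5)*n = n*(3 + I*√5))
-21*f(-4)*16 = -(-84)*(3 + I*√5)*16 = -21*(-12 - 4*I*√5)*16 = (252 + 84*I*√5)*16 = 4032 + 1344*I*√5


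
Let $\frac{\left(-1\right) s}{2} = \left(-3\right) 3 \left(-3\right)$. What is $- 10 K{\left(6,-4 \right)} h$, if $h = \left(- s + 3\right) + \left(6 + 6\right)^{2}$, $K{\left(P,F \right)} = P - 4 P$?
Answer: $36180$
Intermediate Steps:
$K{\left(P,F \right)} = - 3 P$
$s = -54$ ($s = - 2 \left(-3\right) 3 \left(-3\right) = - 2 \left(\left(-9\right) \left(-3\right)\right) = \left(-2\right) 27 = -54$)
$h = 201$ ($h = \left(\left(-1\right) \left(-54\right) + 3\right) + \left(6 + 6\right)^{2} = \left(54 + 3\right) + 12^{2} = 57 + 144 = 201$)
$- 10 K{\left(6,-4 \right)} h = - 10 \left(\left(-3\right) 6\right) 201 = \left(-10\right) \left(-18\right) 201 = 180 \cdot 201 = 36180$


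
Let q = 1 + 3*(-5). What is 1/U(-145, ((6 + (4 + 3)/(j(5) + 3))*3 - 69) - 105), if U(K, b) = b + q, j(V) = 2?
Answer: -5/829 ≈ -0.0060314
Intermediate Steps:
q = -14 (q = 1 - 15 = -14)
U(K, b) = -14 + b (U(K, b) = b - 14 = -14 + b)
1/U(-145, ((6 + (4 + 3)/(j(5) + 3))*3 - 69) - 105) = 1/(-14 + (((6 + (4 + 3)/(2 + 3))*3 - 69) - 105)) = 1/(-14 + (((6 + 7/5)*3 - 69) - 105)) = 1/(-14 + (((37/5)*3 - 69) - 105)) = 1/(-14 + ((111/5 - 69) - 105)) = 1/(-14 + (-234/5 - 105)) = 1/(-14 - 759/5) = 1/(-829/5) = -5/829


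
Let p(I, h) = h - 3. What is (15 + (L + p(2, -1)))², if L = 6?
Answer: 289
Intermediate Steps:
p(I, h) = -3 + h
(15 + (L + p(2, -1)))² = (15 + (6 + (-3 - 1)))² = (15 + (6 - 4))² = (15 + 2)² = 17² = 289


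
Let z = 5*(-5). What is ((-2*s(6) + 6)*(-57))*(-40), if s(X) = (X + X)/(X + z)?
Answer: 16560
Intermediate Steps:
z = -25
s(X) = 2*X/(-25 + X) (s(X) = (X + X)/(X - 25) = (2*X)/(-25 + X) = 2*X/(-25 + X))
((-2*s(6) + 6)*(-57))*(-40) = ((-4*6/(-25 + 6) + 6)*(-57))*(-40) = ((-4*6/(-19) + 6)*(-57))*(-40) = ((-4*6*(-1)/19 + 6)*(-57))*(-40) = ((-2*(-12/19) + 6)*(-57))*(-40) = ((24/19 + 6)*(-57))*(-40) = ((138/19)*(-57))*(-40) = -414*(-40) = 16560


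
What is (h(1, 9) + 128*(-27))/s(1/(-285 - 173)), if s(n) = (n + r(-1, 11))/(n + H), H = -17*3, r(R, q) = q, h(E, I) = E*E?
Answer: 80705345/5037 ≈ 16023.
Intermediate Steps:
h(E, I) = E**2
H = -51
s(n) = (11 + n)/(-51 + n) (s(n) = (n + 11)/(n - 51) = (11 + n)/(-51 + n))
(h(1, 9) + 128*(-27))/s(1/(-285 - 173)) = (1**2 + 128*(-27))/(((11 + 1/(-285 - 173))/(-51 + 1/(-285 - 173)))) = (1 - 3456)/(((11 + 1/(-458))/(-51 + 1/(-458)))) = -3455*(-51 - 1/458)/(11 - 1/458) = -3455/((5037/458)/(-23359/458)) = -3455/((-458/23359*5037/458)) = -3455/(-5037/23359) = -3455*(-23359/5037) = 80705345/5037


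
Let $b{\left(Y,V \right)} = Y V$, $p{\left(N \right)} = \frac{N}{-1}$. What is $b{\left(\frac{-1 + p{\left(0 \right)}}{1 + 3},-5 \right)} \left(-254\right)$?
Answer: $- \frac{635}{2} \approx -317.5$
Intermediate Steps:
$p{\left(N \right)} = - N$ ($p{\left(N \right)} = N \left(-1\right) = - N$)
$b{\left(Y,V \right)} = V Y$
$b{\left(\frac{-1 + p{\left(0 \right)}}{1 + 3},-5 \right)} \left(-254\right) = - 5 \frac{-1 - 0}{1 + 3} \left(-254\right) = - 5 \frac{-1 + 0}{4} \left(-254\right) = - 5 \left(\left(-1\right) \frac{1}{4}\right) \left(-254\right) = \left(-5\right) \left(- \frac{1}{4}\right) \left(-254\right) = \frac{5}{4} \left(-254\right) = - \frac{635}{2}$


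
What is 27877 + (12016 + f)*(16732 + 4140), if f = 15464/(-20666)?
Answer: 2591621908753/10333 ≈ 2.5081e+8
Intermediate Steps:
f = -7732/10333 (f = 15464*(-1/20666) = -7732/10333 ≈ -0.74828)
27877 + (12016 + f)*(16732 + 4140) = 27877 + (12016 - 7732/10333)*(16732 + 4140) = 27877 + (124153596/10333)*20872 = 27877 + 2591333855712/10333 = 2591621908753/10333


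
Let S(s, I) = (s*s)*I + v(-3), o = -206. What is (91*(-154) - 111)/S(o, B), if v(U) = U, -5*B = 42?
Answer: 70625/1782327 ≈ 0.039625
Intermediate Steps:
B = -42/5 (B = -⅕*42 = -42/5 ≈ -8.4000)
S(s, I) = -3 + I*s² (S(s, I) = (s*s)*I - 3 = s²*I - 3 = I*s² - 3 = -3 + I*s²)
(91*(-154) - 111)/S(o, B) = (91*(-154) - 111)/(-3 - 42/5*(-206)²) = (-14014 - 111)/(-3 - 42/5*42436) = -14125/(-3 - 1782312/5) = -14125/(-1782327/5) = -14125*(-5/1782327) = 70625/1782327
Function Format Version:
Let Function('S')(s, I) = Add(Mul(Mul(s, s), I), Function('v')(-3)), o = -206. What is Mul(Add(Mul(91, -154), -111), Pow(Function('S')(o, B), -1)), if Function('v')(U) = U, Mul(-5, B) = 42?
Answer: Rational(70625, 1782327) ≈ 0.039625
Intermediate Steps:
B = Rational(-42, 5) (B = Mul(Rational(-1, 5), 42) = Rational(-42, 5) ≈ -8.4000)
Function('S')(s, I) = Add(-3, Mul(I, Pow(s, 2))) (Function('S')(s, I) = Add(Mul(Mul(s, s), I), -3) = Add(Mul(Pow(s, 2), I), -3) = Add(Mul(I, Pow(s, 2)), -3) = Add(-3, Mul(I, Pow(s, 2))))
Mul(Add(Mul(91, -154), -111), Pow(Function('S')(o, B), -1)) = Mul(Add(Mul(91, -154), -111), Pow(Add(-3, Mul(Rational(-42, 5), Pow(-206, 2))), -1)) = Mul(Add(-14014, -111), Pow(Add(-3, Mul(Rational(-42, 5), 42436)), -1)) = Mul(-14125, Pow(Add(-3, Rational(-1782312, 5)), -1)) = Mul(-14125, Pow(Rational(-1782327, 5), -1)) = Mul(-14125, Rational(-5, 1782327)) = Rational(70625, 1782327)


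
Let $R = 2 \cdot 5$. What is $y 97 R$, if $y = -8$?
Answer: $-7760$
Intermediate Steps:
$R = 10$
$y 97 R = \left(-8\right) 97 \cdot 10 = \left(-776\right) 10 = -7760$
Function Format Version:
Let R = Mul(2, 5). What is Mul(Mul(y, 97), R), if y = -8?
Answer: -7760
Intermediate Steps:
R = 10
Mul(Mul(y, 97), R) = Mul(Mul(-8, 97), 10) = Mul(-776, 10) = -7760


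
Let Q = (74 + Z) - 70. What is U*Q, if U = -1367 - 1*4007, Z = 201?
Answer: -1101670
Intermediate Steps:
U = -5374 (U = -1367 - 4007 = -5374)
Q = 205 (Q = (74 + 201) - 70 = 275 - 70 = 205)
U*Q = -5374*205 = -1101670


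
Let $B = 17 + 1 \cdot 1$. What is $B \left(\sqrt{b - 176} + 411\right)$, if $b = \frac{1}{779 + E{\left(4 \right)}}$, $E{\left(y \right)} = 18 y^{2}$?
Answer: $7398 + \frac{18 i \sqrt{200372997}}{1067} \approx 7398.0 + 238.8 i$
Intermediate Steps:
$b = \frac{1}{1067}$ ($b = \frac{1}{779 + 18 \cdot 4^{2}} = \frac{1}{779 + 18 \cdot 16} = \frac{1}{779 + 288} = \frac{1}{1067} \approx 0.00093721$)
$B = 18$ ($B = 17 + 1 = 18$)
$B \left(\sqrt{b - 176} + 411\right) = 18 \left(\sqrt{\frac{1}{1067} - 176} + 411\right) = 18 \left(\sqrt{- \frac{187791}{1067}} + 411\right) = 18 \left(\frac{i \sqrt{200372997}}{1067} + 411\right) = 18 \left(411 + \frac{i \sqrt{200372997}}{1067}\right) = 7398 + \frac{18 i \sqrt{200372997}}{1067}$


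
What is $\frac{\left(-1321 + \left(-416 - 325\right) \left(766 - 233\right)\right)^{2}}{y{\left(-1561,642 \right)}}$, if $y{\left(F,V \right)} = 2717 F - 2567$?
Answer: $- \frac{39258270769}{1060951} \approx -37003.0$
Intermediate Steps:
$y{\left(F,V \right)} = -2567 + 2717 F$
$\frac{\left(-1321 + \left(-416 - 325\right) \left(766 - 233\right)\right)^{2}}{y{\left(-1561,642 \right)}} = \frac{\left(-1321 + \left(-416 - 325\right) \left(766 - 233\right)\right)^{2}}{-2567 + 2717 \left(-1561\right)} = \frac{\left(-1321 - 394953\right)^{2}}{-2567 - 4241237} = \frac{\left(-1321 - 394953\right)^{2}}{-4243804} = \left(-396274\right)^{2} \left(- \frac{1}{4243804}\right) = 157033083076 \left(- \frac{1}{4243804}\right) = - \frac{39258270769}{1060951}$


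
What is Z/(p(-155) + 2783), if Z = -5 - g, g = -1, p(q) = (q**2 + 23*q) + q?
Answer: -1/5772 ≈ -0.00017325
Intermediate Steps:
p(q) = q**2 + 24*q
Z = -4 (Z = -5 - 1*(-1) = -5 + 1 = -4)
Z/(p(-155) + 2783) = -4/(-155*(24 - 155) + 2783) = -4/(-155*(-131) + 2783) = -4/(20305 + 2783) = -4/23088 = -4*1/23088 = -1/5772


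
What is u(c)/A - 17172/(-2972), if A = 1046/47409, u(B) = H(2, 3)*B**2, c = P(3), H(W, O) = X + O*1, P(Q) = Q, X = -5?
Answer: -314778744/388589 ≈ -810.06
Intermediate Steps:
H(W, O) = -5 + O (H(W, O) = -5 + O*1 = -5 + O)
c = 3
u(B) = -2*B**2 (u(B) = (-5 + 3)*B**2 = -2*B**2)
A = 1046/47409 (A = 1046*(1/47409) = 1046/47409 ≈ 0.022063)
u(c)/A - 17172/(-2972) = (-2*3**2)/(1046/47409) - 17172/(-2972) = -2*9*(47409/1046) - 17172*(-1/2972) = -18*47409/1046 + 4293/743 = -426681/523 + 4293/743 = -314778744/388589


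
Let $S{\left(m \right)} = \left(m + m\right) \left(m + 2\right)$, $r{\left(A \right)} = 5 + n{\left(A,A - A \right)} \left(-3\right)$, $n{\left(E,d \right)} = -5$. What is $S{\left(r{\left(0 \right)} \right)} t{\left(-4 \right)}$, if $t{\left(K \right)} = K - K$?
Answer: $0$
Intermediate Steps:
$r{\left(A \right)} = 20$ ($r{\left(A \right)} = 5 - -15 = 5 + 15 = 20$)
$t{\left(K \right)} = 0$
$S{\left(m \right)} = 2 m \left(2 + m\right)$
$S{\left(r{\left(0 \right)} \right)} t{\left(-4 \right)} = 2 \cdot 20 \left(2 + 20\right) 0 = 2 \cdot 20 \cdot 22 \cdot 0 = 880 \cdot 0 = 0$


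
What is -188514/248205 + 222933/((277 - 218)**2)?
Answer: 18225622677/288000535 ≈ 63.283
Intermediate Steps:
-188514/248205 + 222933/((277 - 218)**2) = -188514*1/248205 + 222933/(59**2) = -62838/82735 + 222933/3481 = 18225622677/288000535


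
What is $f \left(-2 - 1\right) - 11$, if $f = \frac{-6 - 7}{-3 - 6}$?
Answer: $- \frac{46}{3} \approx -15.333$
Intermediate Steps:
$f = \frac{13}{9}$ ($f = - \frac{13}{-9} = \left(-13\right) \left(- \frac{1}{9}\right) = \frac{13}{9} \approx 1.4444$)
$f \left(-2 - 1\right) - 11 = \frac{13 \left(-2 - 1\right)}{9} - 11 = \frac{13}{9} \left(-3\right) - 11 = - \frac{13}{3} - 11 = - \frac{46}{3}$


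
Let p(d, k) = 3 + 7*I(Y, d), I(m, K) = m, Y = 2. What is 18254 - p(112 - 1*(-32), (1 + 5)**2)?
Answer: 18237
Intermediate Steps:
p(d, k) = 17 (p(d, k) = 3 + 7*2 = 3 + 14 = 17)
18254 - p(112 - 1*(-32), (1 + 5)**2) = 18254 - 1*17 = 18254 - 17 = 18237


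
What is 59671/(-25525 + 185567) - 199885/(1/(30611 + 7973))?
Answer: -1234301973579609/160042 ≈ -7.7124e+9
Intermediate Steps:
59671/(-25525 + 185567) - 199885/(1/(30611 + 7973)) = 59671/160042 - 199885/(1/38584) = 59671*(1/160042) - 199885/1/38584 = 59671/160042 - 199885*38584 = 59671/160042 - 7712362840 = -1234301973579609/160042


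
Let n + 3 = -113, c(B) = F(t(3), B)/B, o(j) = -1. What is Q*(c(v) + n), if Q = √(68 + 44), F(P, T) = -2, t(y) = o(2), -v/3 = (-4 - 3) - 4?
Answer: -15320*√7/33 ≈ -1228.3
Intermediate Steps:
v = 33 (v = -3*((-4 - 3) - 4) = -3*(-7 - 4) = -3*(-11) = 33)
t(y) = -1
c(B) = -2/B
n = -116 (n = -3 - 113 = -116)
Q = 4*√7 (Q = √112 = 4*√7 ≈ 10.583)
Q*(c(v) + n) = (4*√7)*(-2/33 - 116) = (4*√7)*(-3830/33) = -15320*√7/33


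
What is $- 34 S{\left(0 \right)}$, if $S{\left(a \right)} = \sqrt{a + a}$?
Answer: $0$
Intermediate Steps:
$S{\left(a \right)} = \sqrt{2} \sqrt{a}$ ($S{\left(a \right)} = \sqrt{2 a} = \sqrt{2} \sqrt{a}$)
$- 34 S{\left(0 \right)} = - 34 \sqrt{2} \sqrt{0} = - 34 \sqrt{2} \cdot 0 = \left(-34\right) 0 = 0$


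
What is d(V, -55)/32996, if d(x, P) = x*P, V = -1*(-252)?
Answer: -3465/8249 ≈ -0.42005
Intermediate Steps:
V = 252
d(x, P) = P*x
d(V, -55)/32996 = -55*252/32996 = -13860*1/32996 = -3465/8249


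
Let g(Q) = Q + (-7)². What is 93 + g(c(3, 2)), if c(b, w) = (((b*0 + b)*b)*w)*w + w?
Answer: 180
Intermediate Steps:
c(b, w) = w + b²*w² (c(b, w) = (((0 + b)*b)*w)*w + w = ((b*b)*w)*w + w = (b²*w)*w + w = (w*b²)*w + w = b²*w² + w = w + b²*w²)
g(Q) = 49 + Q (g(Q) = Q + 49 = 49 + Q)
93 + g(c(3, 2)) = 93 + (49 + 2*(1 + 2*3²)) = 93 + (49 + 2*(1 + 2*9)) = 93 + (49 + 2*(1 + 18)) = 93 + (49 + 2*19) = 93 + (49 + 38) = 93 + 87 = 180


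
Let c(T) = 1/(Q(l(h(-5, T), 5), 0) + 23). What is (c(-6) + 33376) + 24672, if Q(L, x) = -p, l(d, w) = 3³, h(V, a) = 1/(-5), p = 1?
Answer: 1277057/22 ≈ 58048.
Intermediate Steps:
h(V, a) = -⅕ (h(V, a) = 1*(-⅕) = -⅕)
l(d, w) = 27
Q(L, x) = -1 (Q(L, x) = -1*1 = -1)
c(T) = 1/22 (c(T) = 1/(-1 + 23) = 1/22)
(c(-6) + 33376) + 24672 = (1/22 + 33376) + 24672 = 734273/22 + 24672 = 1277057/22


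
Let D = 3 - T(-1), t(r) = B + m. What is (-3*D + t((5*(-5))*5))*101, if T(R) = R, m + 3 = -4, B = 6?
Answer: -1313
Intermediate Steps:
m = -7 (m = -3 - 4 = -7)
t(r) = -1 (t(r) = 6 - 7 = -1)
D = 4 (D = 3 - 1*(-1) = 3 + 1 = 4)
(-3*D + t((5*(-5))*5))*101 = (-3*4 - 1)*101 = (-12 - 1)*101 = -13*101 = -1313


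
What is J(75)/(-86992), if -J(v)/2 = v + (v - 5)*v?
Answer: 5325/43496 ≈ 0.12243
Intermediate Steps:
J(v) = -2*v - 2*v*(-5 + v) (J(v) = -2*(v + (v - 5)*v) = -2*(v + (-5 + v)*v) = -2*(v + v*(-5 + v)) = -2*v - 2*v*(-5 + v))
J(75)/(-86992) = (2*75*(4 - 1*75))/(-86992) = (2*75*(4 - 75))*(-1/86992) = (2*75*(-71))*(-1/86992) = -10650*(-1/86992) = 5325/43496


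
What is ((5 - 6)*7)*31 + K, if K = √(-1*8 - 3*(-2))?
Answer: -217 + I*√2 ≈ -217.0 + 1.4142*I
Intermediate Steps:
K = I*√2 (K = √(-8 + 6) = √(-2) = I*√2 ≈ 1.4142*I)
((5 - 6)*7)*31 + K = ((5 - 6)*7)*31 + I*√2 = -1*7*31 + I*√2 = -7*31 + I*√2 = -217 + I*√2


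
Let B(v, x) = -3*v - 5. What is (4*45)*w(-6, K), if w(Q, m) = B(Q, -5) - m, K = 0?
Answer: 2340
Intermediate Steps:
B(v, x) = -5 - 3*v
w(Q, m) = -5 - m - 3*Q (w(Q, m) = (-5 - 3*Q) - m = -5 - m - 3*Q)
(4*45)*w(-6, K) = (4*45)*(-5 - 1*0 - 3*(-6)) = 180*(-5 + 0 + 18) = 180*13 = 2340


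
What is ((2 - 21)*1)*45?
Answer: -855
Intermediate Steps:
((2 - 21)*1)*45 = -19*1*45 = -19*45 = -855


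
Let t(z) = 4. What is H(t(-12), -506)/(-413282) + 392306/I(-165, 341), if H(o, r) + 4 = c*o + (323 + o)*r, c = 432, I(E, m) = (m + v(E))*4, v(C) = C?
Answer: 40562069961/72737632 ≈ 557.65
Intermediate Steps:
I(E, m) = 4*E + 4*m (I(E, m) = (m + E)*4 = (E + m)*4 = 4*E + 4*m)
H(o, r) = -4 + 432*o + r*(323 + o) (H(o, r) = -4 + (432*o + (323 + o)*r) = -4 + (432*o + r*(323 + o)) = -4 + 432*o + r*(323 + o))
H(t(-12), -506)/(-413282) + 392306/I(-165, 341) = (-4 + 323*(-506) + 432*4 + 4*(-506))/(-413282) + 392306/(4*(-165) + 4*341) = (-4 - 163438 + 1728 - 2024)*(-1/413282) + 392306/(-660 + 1364) = -163738*(-1/413282) + 392306/704 = 81869/206641 + 392306*(1/704) = 81869/206641 + 196153/352 = 40562069961/72737632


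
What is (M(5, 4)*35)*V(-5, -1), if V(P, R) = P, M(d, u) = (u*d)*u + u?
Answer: -14700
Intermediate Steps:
M(d, u) = u + d*u**2 (M(d, u) = (d*u)*u + u = d*u**2 + u = u + d*u**2)
(M(5, 4)*35)*V(-5, -1) = ((4*(1 + 5*4))*35)*(-5) = ((4*(1 + 20))*35)*(-5) = ((4*21)*35)*(-5) = (84*35)*(-5) = 2940*(-5) = -14700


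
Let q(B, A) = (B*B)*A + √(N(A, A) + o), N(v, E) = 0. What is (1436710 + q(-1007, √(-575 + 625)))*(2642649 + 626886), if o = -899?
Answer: 4697373629850 + 16577343486075*√2 + 3269535*I*√899 ≈ 2.8141e+13 + 9.8031e+7*I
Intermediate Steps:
q(B, A) = I*√899 + A*B² (q(B, A) = (B*B)*A + √(0 - 899) = B²*A + √(-899) = A*B² + I*√899 = I*√899 + A*B²)
(1436710 + q(-1007, √(-575 + 625)))*(2642649 + 626886) = (1436710 + (I*√899 + √(-575 + 625)*(-1007)²))*(2642649 + 626886) = (1436710 + (I*√899 + √50*1014049))*3269535 = (1436710 + (I*√899 + (5*√2)*1014049))*3269535 = (1436710 + (I*√899 + 5070245*√2))*3269535 = (1436710 + (5070245*√2 + I*√899))*3269535 = (1436710 + 5070245*√2 + I*√899)*3269535 = 4697373629850 + 16577343486075*√2 + 3269535*I*√899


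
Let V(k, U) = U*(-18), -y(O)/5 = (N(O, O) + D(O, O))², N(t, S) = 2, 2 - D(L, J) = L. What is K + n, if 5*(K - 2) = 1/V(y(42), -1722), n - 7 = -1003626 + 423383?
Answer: -89924665319/154980 ≈ -5.8023e+5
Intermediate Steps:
D(L, J) = 2 - L
n = -580236 (n = 7 + (-1003626 + 423383) = 7 - 580243 = -580236)
y(O) = -5*(4 - O)² (y(O) = -5*(2 + (2 - O))² = -5*(4 - O)²)
V(k, U) = -18*U
K = 309961/154980 (K = 2 + 1/(5*((-18*(-1722)))) = 2 + (⅕)/30996 = 2 + (⅕)*(1/30996) = 2 + 1/154980 = 309961/154980 ≈ 2.0000)
K + n = 309961/154980 - 580236 = -89924665319/154980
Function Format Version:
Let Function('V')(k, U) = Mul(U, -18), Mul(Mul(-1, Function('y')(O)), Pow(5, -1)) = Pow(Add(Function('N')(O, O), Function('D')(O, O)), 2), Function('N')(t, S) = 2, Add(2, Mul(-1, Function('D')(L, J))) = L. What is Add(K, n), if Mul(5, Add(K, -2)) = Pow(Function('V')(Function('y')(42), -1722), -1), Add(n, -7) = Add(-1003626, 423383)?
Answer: Rational(-89924665319, 154980) ≈ -5.8023e+5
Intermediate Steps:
Function('D')(L, J) = Add(2, Mul(-1, L))
n = -580236 (n = Add(7, Add(-1003626, 423383)) = Add(7, -580243) = -580236)
Function('y')(O) = Mul(-5, Pow(Add(4, Mul(-1, O)), 2)) (Function('y')(O) = Mul(-5, Pow(Add(2, Add(2, Mul(-1, O))), 2)) = Mul(-5, Pow(Add(4, Mul(-1, O)), 2)))
Function('V')(k, U) = Mul(-18, U)
K = Rational(309961, 154980) (K = Add(2, Mul(Rational(1, 5), Pow(Mul(-18, -1722), -1))) = Add(2, Mul(Rational(1, 5), Pow(30996, -1))) = Add(2, Mul(Rational(1, 5), Rational(1, 30996))) = Add(2, Rational(1, 154980)) = Rational(309961, 154980) ≈ 2.0000)
Add(K, n) = Add(Rational(309961, 154980), -580236) = Rational(-89924665319, 154980)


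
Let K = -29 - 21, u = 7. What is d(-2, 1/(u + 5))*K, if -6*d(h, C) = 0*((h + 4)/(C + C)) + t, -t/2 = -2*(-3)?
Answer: -100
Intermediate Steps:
t = -12 (t = -(-4)*(-3) = -2*6 = -12)
d(h, C) = 2 (d(h, C) = -(0*((h + 4)/(C + C)) - 12)/6 = -(0*((4 + h)/((2*C))) - 12)/6 = -(0*((4 + h)*(1/(2*C))) - 12)/6 = -(0*((4 + h)/(2*C)) - 12)/6 = -(0 - 12)/6 = -⅙*(-12) = 2)
K = -50
d(-2, 1/(u + 5))*K = 2*(-50) = -100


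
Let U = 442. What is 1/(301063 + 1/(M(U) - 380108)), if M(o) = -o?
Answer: 380550/114569524649 ≈ 3.3216e-6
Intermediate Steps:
1/(301063 + 1/(M(U) - 380108)) = 1/(301063 + 1/(-1*442 - 380108)) = 1/(301063 + 1/(-442 - 380108)) = 1/(301063 + 1/(-380550)) = 1/(301063 - 1/380550) = 1/(114569524649/380550) = 380550/114569524649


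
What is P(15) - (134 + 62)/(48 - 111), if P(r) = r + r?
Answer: 298/9 ≈ 33.111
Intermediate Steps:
P(r) = 2*r
P(15) - (134 + 62)/(48 - 111) = 2*15 - (134 + 62)/(48 - 111) = 30 - 196/(-63) = 30 - 196*(-1)/63 = 30 - 1*(-28/9) = 30 + 28/9 = 298/9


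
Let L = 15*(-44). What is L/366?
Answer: -110/61 ≈ -1.8033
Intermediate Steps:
L = -660
L/366 = -660/366 = -660*1/366 = -110/61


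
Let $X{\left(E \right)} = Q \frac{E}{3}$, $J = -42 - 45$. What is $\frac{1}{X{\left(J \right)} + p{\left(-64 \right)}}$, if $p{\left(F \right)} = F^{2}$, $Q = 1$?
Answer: $\frac{1}{4067} \approx 0.00024588$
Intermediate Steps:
$J = -87$ ($J = -42 - 45 = -87$)
$X{\left(E \right)} = \frac{E}{3}$ ($X{\left(E \right)} = 1 \frac{E}{3} = \frac{E}{3}$)
$\frac{1}{X{\left(J \right)} + p{\left(-64 \right)}} = \frac{1}{\frac{1}{3} \left(-87\right) + \left(-64\right)^{2}} = \frac{1}{-29 + 4096} = \frac{1}{4067}$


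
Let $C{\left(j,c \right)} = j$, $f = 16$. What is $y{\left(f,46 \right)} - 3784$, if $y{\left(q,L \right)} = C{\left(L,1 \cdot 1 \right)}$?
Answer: $-3738$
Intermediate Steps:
$y{\left(q,L \right)} = L$
$y{\left(f,46 \right)} - 3784 = 46 - 3784 = -3738$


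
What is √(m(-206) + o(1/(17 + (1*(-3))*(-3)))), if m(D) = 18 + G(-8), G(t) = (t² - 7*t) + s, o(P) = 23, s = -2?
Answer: √159 ≈ 12.610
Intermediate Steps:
G(t) = -2 + t² - 7*t (G(t) = (t² - 7*t) - 2 = -2 + t² - 7*t)
m(D) = 136 (m(D) = 18 + (-2 + (-8)² - 7*(-8)) = 18 + (-2 + 64 + 56) = 18 + 118 = 136)
√(m(-206) + o(1/(17 + (1*(-3))*(-3)))) = √(136 + 23) = √159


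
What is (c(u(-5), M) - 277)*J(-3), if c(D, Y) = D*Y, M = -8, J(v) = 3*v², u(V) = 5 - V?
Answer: -9639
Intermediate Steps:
(c(u(-5), M) - 277)*J(-3) = ((5 - 1*(-5))*(-8) - 277)*(3*(-3)²) = ((5 + 5)*(-8) - 277)*(3*9) = (10*(-8) - 277)*27 = (-80 - 277)*27 = -357*27 = -9639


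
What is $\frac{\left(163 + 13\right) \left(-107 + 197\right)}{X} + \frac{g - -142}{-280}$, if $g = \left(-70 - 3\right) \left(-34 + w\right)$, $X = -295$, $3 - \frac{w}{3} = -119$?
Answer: $\frac{38179}{1180} \approx 32.355$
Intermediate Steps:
$w = 366$ ($w = 9 - -357 = 9 + 357 = 366$)
$g = -24236$ ($g = \left(-70 - 3\right) \left(-34 + 366\right) = \left(-73\right) 332 = -24236$)
$\frac{\left(163 + 13\right) \left(-107 + 197\right)}{X} + \frac{g - -142}{-280} = \frac{\left(163 + 13\right) \left(-107 + 197\right)}{-295} + \frac{-24236 - -142}{-280} = 176 \cdot 90 \left(- \frac{1}{295}\right) + \left(-24236 + 142\right) \left(- \frac{1}{280}\right) = 15840 \left(- \frac{1}{295}\right) - - \frac{1721}{20} = - \frac{3168}{59} + \frac{1721}{20} = \frac{38179}{1180}$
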